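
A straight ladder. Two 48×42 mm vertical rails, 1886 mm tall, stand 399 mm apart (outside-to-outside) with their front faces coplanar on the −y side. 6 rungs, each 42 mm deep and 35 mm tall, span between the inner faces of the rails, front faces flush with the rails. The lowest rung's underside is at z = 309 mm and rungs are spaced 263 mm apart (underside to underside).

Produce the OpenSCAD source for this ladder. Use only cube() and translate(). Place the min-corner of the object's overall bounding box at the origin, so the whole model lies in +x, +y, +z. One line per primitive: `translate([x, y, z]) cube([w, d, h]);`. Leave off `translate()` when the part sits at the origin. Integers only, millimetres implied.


cube([48, 42, 1886]);
translate([351, 0, 0]) cube([48, 42, 1886]);
translate([48, 0, 309]) cube([303, 42, 35]);
translate([48, 0, 572]) cube([303, 42, 35]);
translate([48, 0, 835]) cube([303, 42, 35]);
translate([48, 0, 1098]) cube([303, 42, 35]);
translate([48, 0, 1361]) cube([303, 42, 35]);
translate([48, 0, 1624]) cube([303, 42, 35]);


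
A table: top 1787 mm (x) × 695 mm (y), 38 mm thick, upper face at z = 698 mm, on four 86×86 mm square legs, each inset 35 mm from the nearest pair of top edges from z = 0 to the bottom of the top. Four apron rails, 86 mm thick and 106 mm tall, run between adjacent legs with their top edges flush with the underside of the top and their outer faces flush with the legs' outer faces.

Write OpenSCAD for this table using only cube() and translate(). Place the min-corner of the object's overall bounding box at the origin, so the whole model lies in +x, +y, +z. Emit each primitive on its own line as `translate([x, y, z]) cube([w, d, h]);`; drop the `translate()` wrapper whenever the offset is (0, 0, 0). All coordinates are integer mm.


translate([0, 0, 660]) cube([1787, 695, 38]);
translate([35, 35, 0]) cube([86, 86, 660]);
translate([1666, 35, 0]) cube([86, 86, 660]);
translate([35, 574, 0]) cube([86, 86, 660]);
translate([1666, 574, 0]) cube([86, 86, 660]);
translate([121, 35, 554]) cube([1545, 86, 106]);
translate([121, 574, 554]) cube([1545, 86, 106]);
translate([35, 121, 554]) cube([86, 453, 106]);
translate([1666, 121, 554]) cube([86, 453, 106]);


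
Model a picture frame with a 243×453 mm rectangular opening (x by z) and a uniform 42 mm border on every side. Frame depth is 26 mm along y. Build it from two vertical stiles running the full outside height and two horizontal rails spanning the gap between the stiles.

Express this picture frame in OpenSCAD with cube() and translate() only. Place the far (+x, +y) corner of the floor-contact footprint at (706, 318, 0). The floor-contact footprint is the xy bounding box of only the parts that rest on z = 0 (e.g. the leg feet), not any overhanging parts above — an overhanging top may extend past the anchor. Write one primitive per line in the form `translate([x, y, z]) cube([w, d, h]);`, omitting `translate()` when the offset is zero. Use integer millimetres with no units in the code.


translate([379, 292, 0]) cube([42, 26, 537]);
translate([664, 292, 0]) cube([42, 26, 537]);
translate([421, 292, 0]) cube([243, 26, 42]);
translate([421, 292, 495]) cube([243, 26, 42]);


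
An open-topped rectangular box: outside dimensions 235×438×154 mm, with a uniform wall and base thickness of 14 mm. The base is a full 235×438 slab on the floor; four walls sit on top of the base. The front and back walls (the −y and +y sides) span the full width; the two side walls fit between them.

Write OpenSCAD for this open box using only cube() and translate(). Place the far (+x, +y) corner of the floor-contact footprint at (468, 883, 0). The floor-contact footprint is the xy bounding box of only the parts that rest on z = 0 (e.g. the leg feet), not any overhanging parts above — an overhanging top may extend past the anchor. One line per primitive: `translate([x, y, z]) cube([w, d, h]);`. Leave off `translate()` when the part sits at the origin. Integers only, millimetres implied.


translate([233, 445, 0]) cube([235, 438, 14]);
translate([233, 445, 14]) cube([235, 14, 140]);
translate([233, 869, 14]) cube([235, 14, 140]);
translate([233, 459, 14]) cube([14, 410, 140]);
translate([454, 459, 14]) cube([14, 410, 140]);


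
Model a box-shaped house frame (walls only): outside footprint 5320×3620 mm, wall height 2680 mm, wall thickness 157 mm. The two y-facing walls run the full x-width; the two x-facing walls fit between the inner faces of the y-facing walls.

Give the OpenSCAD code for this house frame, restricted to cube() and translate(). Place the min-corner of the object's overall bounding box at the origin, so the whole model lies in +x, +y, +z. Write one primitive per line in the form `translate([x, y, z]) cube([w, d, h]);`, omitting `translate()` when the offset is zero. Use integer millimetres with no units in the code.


cube([5320, 157, 2680]);
translate([0, 3463, 0]) cube([5320, 157, 2680]);
translate([0, 157, 0]) cube([157, 3306, 2680]);
translate([5163, 157, 0]) cube([157, 3306, 2680]);


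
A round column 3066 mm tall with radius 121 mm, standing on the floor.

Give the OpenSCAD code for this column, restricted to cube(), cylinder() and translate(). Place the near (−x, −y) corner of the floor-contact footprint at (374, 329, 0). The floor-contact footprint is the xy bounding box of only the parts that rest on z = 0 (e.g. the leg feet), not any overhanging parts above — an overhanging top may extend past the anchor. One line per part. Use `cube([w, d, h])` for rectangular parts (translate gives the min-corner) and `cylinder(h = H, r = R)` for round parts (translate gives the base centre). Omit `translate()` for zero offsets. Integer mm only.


translate([495, 450, 0]) cylinder(h = 3066, r = 121);


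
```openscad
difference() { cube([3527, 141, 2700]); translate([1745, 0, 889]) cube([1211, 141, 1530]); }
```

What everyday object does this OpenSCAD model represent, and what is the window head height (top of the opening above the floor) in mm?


A wall with a window opening. The window head height is 2419 mm.

A wall with a rectangular opening subtracted — a window. Sill at z = 889, opening 1530 mm tall, so the head is at 889 + 1530 = 2419 mm.


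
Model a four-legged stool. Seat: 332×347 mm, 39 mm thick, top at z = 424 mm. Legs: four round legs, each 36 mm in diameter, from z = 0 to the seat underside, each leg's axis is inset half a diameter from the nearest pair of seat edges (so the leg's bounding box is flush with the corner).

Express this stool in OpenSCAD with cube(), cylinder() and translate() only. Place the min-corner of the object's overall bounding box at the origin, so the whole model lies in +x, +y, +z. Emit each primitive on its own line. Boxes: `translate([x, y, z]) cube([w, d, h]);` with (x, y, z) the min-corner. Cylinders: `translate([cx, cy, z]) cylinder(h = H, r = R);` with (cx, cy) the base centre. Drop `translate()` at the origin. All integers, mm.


translate([0, 0, 385]) cube([332, 347, 39]);
translate([18, 18, 0]) cylinder(h = 385, r = 18);
translate([314, 18, 0]) cylinder(h = 385, r = 18);
translate([18, 329, 0]) cylinder(h = 385, r = 18);
translate([314, 329, 0]) cylinder(h = 385, r = 18);


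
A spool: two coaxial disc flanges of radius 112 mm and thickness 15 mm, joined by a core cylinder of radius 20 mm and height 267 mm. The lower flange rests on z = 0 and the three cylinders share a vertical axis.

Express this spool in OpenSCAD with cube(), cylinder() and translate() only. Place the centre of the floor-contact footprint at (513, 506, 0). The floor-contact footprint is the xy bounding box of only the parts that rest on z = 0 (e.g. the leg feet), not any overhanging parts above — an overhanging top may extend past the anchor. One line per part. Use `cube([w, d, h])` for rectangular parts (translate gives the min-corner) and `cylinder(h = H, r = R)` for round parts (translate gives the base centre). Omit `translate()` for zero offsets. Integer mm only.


translate([513, 506, 0]) cylinder(h = 15, r = 112);
translate([513, 506, 15]) cylinder(h = 267, r = 20);
translate([513, 506, 282]) cylinder(h = 15, r = 112);


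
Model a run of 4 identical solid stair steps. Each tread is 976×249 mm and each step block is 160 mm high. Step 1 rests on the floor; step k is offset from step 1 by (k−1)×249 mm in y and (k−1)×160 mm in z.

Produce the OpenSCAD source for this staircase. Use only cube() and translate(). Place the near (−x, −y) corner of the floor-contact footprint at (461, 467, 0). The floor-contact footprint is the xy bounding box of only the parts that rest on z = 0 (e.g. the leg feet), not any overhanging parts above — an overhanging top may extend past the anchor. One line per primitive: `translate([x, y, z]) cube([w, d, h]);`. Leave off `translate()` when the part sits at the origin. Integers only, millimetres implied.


translate([461, 467, 0]) cube([976, 249, 160]);
translate([461, 716, 160]) cube([976, 249, 160]);
translate([461, 965, 320]) cube([976, 249, 160]);
translate([461, 1214, 480]) cube([976, 249, 160]);


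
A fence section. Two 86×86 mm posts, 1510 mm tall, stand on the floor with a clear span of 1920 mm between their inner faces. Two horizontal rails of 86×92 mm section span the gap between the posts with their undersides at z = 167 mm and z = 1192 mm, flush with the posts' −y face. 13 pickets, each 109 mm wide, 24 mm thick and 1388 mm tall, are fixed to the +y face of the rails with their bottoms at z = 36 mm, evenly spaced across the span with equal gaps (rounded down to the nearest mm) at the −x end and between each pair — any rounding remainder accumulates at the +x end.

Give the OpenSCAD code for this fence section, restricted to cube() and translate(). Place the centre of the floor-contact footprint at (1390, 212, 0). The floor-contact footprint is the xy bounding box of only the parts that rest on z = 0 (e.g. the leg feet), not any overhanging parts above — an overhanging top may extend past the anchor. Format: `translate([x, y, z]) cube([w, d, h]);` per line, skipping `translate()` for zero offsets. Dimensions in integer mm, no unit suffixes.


translate([344, 169, 0]) cube([86, 86, 1510]);
translate([2350, 169, 0]) cube([86, 86, 1510]);
translate([430, 169, 167]) cube([1920, 86, 92]);
translate([430, 169, 1192]) cube([1920, 86, 92]);
translate([465, 255, 36]) cube([109, 24, 1388]);
translate([609, 255, 36]) cube([109, 24, 1388]);
translate([753, 255, 36]) cube([109, 24, 1388]);
translate([897, 255, 36]) cube([109, 24, 1388]);
translate([1041, 255, 36]) cube([109, 24, 1388]);
translate([1185, 255, 36]) cube([109, 24, 1388]);
translate([1329, 255, 36]) cube([109, 24, 1388]);
translate([1473, 255, 36]) cube([109, 24, 1388]);
translate([1617, 255, 36]) cube([109, 24, 1388]);
translate([1761, 255, 36]) cube([109, 24, 1388]);
translate([1905, 255, 36]) cube([109, 24, 1388]);
translate([2049, 255, 36]) cube([109, 24, 1388]);
translate([2193, 255, 36]) cube([109, 24, 1388]);


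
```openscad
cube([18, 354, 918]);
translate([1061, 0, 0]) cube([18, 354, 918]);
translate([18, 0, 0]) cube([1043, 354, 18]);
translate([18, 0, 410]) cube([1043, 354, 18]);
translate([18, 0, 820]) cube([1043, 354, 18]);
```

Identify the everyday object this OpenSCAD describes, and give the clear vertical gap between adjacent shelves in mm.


A bookshelf. The clear shelf gap is 392 mm.

Two tall side panels with 3 horizontal boards between them — a bookshelf. The first two shelf undersides are at z = 0 and z = 410; with shelf thickness 18, the clear gap is 410 − 0 − 18 = 392 mm.


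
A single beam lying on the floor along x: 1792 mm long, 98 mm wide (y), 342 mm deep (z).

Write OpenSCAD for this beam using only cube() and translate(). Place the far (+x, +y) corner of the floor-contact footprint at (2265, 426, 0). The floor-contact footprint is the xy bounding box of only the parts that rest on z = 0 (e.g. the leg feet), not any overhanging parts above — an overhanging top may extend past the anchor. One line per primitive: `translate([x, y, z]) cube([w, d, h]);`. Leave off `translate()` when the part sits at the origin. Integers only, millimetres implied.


translate([473, 328, 0]) cube([1792, 98, 342]);


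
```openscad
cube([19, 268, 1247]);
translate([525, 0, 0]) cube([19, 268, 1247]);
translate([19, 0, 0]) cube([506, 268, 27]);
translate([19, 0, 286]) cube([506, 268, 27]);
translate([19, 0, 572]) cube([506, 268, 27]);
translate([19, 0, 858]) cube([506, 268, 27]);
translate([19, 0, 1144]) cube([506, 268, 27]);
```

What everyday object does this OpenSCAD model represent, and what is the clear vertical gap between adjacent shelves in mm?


A bookshelf. The clear shelf gap is 259 mm.

Two tall side panels with 5 horizontal boards between them — a bookshelf. The first two shelf undersides are at z = 0 and z = 286; with shelf thickness 27, the clear gap is 286 − 0 − 27 = 259 mm.


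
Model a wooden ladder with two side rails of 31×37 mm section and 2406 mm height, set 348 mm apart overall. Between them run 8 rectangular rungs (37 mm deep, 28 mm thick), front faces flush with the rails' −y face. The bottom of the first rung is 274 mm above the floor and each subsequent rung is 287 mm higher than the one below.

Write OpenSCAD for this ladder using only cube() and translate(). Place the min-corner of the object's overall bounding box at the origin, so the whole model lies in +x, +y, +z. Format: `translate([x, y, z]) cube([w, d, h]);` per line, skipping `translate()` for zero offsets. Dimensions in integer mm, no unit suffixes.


cube([31, 37, 2406]);
translate([317, 0, 0]) cube([31, 37, 2406]);
translate([31, 0, 274]) cube([286, 37, 28]);
translate([31, 0, 561]) cube([286, 37, 28]);
translate([31, 0, 848]) cube([286, 37, 28]);
translate([31, 0, 1135]) cube([286, 37, 28]);
translate([31, 0, 1422]) cube([286, 37, 28]);
translate([31, 0, 1709]) cube([286, 37, 28]);
translate([31, 0, 1996]) cube([286, 37, 28]);
translate([31, 0, 2283]) cube([286, 37, 28]);


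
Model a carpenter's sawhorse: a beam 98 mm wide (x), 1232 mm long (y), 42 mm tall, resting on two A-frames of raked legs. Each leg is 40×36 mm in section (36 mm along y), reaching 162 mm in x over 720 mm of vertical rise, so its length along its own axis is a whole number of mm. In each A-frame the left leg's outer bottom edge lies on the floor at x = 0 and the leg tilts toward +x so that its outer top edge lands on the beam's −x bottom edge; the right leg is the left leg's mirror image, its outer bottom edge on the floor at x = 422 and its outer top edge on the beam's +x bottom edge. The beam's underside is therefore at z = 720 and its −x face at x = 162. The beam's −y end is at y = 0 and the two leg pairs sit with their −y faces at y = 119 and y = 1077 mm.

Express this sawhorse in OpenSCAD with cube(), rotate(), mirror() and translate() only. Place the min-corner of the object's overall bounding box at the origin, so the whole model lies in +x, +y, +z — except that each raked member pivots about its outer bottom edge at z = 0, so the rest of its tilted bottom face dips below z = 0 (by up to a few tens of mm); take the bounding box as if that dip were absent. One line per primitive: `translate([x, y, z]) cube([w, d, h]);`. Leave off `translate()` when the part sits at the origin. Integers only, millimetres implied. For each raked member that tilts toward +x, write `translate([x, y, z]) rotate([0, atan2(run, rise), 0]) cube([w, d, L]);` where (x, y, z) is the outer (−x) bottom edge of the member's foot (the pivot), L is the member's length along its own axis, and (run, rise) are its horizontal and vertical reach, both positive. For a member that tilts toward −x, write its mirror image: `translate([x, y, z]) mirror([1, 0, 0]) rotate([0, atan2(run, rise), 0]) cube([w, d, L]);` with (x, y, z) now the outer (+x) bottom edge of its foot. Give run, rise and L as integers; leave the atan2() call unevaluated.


translate([162, 0, 720]) cube([98, 1232, 42]);
translate([0, 119, 0]) rotate([0, atan2(162, 720), 0]) cube([40, 36, 738]);
translate([422, 119, 0]) mirror([1, 0, 0]) rotate([0, atan2(162, 720), 0]) cube([40, 36, 738]);
translate([0, 1077, 0]) rotate([0, atan2(162, 720), 0]) cube([40, 36, 738]);
translate([422, 1077, 0]) mirror([1, 0, 0]) rotate([0, atan2(162, 720), 0]) cube([40, 36, 738]);


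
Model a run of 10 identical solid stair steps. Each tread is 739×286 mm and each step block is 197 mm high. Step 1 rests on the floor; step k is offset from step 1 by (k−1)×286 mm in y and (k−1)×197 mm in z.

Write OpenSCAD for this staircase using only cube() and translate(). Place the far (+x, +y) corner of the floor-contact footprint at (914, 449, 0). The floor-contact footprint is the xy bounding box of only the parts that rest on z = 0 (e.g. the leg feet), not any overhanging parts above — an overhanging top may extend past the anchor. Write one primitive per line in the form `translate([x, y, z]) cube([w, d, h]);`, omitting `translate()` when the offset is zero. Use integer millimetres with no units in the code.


translate([175, 163, 0]) cube([739, 286, 197]);
translate([175, 449, 197]) cube([739, 286, 197]);
translate([175, 735, 394]) cube([739, 286, 197]);
translate([175, 1021, 591]) cube([739, 286, 197]);
translate([175, 1307, 788]) cube([739, 286, 197]);
translate([175, 1593, 985]) cube([739, 286, 197]);
translate([175, 1879, 1182]) cube([739, 286, 197]);
translate([175, 2165, 1379]) cube([739, 286, 197]);
translate([175, 2451, 1576]) cube([739, 286, 197]);
translate([175, 2737, 1773]) cube([739, 286, 197]);


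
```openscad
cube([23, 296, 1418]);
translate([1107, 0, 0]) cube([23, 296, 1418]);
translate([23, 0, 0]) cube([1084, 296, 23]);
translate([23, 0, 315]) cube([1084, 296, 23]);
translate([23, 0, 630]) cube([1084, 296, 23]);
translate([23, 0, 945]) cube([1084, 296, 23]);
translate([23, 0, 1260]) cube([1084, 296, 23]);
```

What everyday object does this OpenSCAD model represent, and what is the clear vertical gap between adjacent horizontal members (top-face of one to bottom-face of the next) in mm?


A bookshelf. The clear shelf gap is 292 mm.

Two tall side panels with 5 horizontal boards between them — a bookshelf. The first two shelf undersides are at z = 0 and z = 315; with shelf thickness 23, the clear gap is 315 − 0 − 23 = 292 mm.


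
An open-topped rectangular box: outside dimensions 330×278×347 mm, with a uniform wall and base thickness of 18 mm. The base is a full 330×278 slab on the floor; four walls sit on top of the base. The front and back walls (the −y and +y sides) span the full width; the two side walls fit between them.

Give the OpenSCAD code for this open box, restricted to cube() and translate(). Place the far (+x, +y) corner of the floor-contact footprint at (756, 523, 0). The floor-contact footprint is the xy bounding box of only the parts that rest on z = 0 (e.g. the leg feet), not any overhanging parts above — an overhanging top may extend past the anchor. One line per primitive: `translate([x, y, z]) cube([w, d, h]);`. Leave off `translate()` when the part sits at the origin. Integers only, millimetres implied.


translate([426, 245, 0]) cube([330, 278, 18]);
translate([426, 245, 18]) cube([330, 18, 329]);
translate([426, 505, 18]) cube([330, 18, 329]);
translate([426, 263, 18]) cube([18, 242, 329]);
translate([738, 263, 18]) cube([18, 242, 329]);


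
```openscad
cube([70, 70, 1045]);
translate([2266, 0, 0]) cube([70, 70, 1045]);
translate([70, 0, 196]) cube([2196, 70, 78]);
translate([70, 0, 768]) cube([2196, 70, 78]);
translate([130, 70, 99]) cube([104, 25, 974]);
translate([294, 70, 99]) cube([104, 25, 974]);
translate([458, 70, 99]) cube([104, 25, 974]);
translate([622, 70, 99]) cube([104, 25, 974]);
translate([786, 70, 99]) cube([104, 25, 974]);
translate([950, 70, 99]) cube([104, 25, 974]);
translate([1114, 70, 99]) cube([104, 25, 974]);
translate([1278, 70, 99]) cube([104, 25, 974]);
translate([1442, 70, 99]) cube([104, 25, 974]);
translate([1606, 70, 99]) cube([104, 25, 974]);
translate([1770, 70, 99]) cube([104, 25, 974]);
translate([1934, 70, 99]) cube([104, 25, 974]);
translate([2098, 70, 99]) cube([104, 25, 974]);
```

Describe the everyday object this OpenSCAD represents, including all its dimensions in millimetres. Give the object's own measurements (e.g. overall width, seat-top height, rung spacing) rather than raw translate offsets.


A fence section. Two 70×70 mm posts, 1045 mm tall, stand on the floor with a clear span of 2196 mm between their inner faces. Two horizontal rails of 70×78 mm section span the gap between the posts with their undersides at z = 196 mm and z = 768 mm, flush with the posts' −y face. 13 pickets, each 104 mm wide, 25 mm thick and 974 mm tall, are fixed to the +y face of the rails with their bottoms at z = 99 mm, spaced across the span with a 60 mm gap after the −x post and between neighbouring pickets, with 64 mm left before the +x post.


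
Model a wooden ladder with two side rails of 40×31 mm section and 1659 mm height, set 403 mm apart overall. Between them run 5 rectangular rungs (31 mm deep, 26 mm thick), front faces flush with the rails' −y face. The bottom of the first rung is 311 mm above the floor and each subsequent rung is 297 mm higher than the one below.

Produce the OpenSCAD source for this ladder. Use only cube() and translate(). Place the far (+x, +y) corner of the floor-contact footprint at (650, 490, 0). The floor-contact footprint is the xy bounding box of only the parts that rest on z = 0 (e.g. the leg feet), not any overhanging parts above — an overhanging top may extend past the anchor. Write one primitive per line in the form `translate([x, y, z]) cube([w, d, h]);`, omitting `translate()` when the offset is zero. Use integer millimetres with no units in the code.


translate([247, 459, 0]) cube([40, 31, 1659]);
translate([610, 459, 0]) cube([40, 31, 1659]);
translate([287, 459, 311]) cube([323, 31, 26]);
translate([287, 459, 608]) cube([323, 31, 26]);
translate([287, 459, 905]) cube([323, 31, 26]);
translate([287, 459, 1202]) cube([323, 31, 26]);
translate([287, 459, 1499]) cube([323, 31, 26]);


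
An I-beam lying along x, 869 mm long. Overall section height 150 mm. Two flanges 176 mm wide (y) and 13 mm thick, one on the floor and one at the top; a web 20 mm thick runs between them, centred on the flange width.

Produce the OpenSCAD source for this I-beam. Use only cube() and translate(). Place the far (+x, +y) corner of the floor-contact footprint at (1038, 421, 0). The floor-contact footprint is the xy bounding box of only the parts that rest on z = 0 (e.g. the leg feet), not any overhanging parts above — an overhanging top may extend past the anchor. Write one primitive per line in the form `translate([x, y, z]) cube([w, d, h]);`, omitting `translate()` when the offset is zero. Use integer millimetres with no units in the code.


translate([169, 245, 0]) cube([869, 176, 13]);
translate([169, 323, 13]) cube([869, 20, 124]);
translate([169, 245, 137]) cube([869, 176, 13]);


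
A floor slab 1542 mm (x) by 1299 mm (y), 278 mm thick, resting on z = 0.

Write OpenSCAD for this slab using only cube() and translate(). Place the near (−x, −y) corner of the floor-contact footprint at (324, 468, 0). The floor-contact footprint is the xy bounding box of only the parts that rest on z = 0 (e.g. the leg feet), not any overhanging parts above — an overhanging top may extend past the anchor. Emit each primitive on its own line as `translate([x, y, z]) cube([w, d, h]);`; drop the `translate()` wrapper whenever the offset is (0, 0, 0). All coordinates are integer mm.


translate([324, 468, 0]) cube([1542, 1299, 278]);


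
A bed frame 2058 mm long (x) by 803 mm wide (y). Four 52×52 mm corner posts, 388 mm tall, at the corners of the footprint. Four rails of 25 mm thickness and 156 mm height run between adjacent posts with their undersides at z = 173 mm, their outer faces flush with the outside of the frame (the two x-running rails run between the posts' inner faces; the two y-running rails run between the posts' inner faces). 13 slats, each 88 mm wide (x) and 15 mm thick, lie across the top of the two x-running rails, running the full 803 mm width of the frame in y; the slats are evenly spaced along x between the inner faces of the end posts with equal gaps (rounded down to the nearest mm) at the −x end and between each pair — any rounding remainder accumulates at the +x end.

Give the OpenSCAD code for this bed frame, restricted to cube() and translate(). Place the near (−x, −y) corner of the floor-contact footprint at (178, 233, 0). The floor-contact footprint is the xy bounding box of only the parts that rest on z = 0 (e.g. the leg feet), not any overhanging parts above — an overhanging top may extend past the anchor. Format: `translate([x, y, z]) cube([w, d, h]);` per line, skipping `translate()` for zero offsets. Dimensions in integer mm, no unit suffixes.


translate([178, 233, 0]) cube([52, 52, 388]);
translate([178, 984, 0]) cube([52, 52, 388]);
translate([2184, 233, 0]) cube([52, 52, 388]);
translate([2184, 984, 0]) cube([52, 52, 388]);
translate([230, 233, 173]) cube([1954, 25, 156]);
translate([230, 1011, 173]) cube([1954, 25, 156]);
translate([178, 285, 173]) cube([25, 699, 156]);
translate([2211, 285, 173]) cube([25, 699, 156]);
translate([287, 233, 329]) cube([88, 803, 15]);
translate([432, 233, 329]) cube([88, 803, 15]);
translate([577, 233, 329]) cube([88, 803, 15]);
translate([722, 233, 329]) cube([88, 803, 15]);
translate([867, 233, 329]) cube([88, 803, 15]);
translate([1012, 233, 329]) cube([88, 803, 15]);
translate([1157, 233, 329]) cube([88, 803, 15]);
translate([1302, 233, 329]) cube([88, 803, 15]);
translate([1447, 233, 329]) cube([88, 803, 15]);
translate([1592, 233, 329]) cube([88, 803, 15]);
translate([1737, 233, 329]) cube([88, 803, 15]);
translate([1882, 233, 329]) cube([88, 803, 15]);
translate([2027, 233, 329]) cube([88, 803, 15]);


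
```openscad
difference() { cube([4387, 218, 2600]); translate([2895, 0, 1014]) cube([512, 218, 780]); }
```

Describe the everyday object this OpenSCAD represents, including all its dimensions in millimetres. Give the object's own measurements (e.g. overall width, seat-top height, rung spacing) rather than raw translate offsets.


A wall 4387 mm long (x), 218 mm thick (y), 2600 mm tall, with a rectangular window opening cut through it. The opening is 512 mm wide and 780 mm tall; its sill is at z = 1014 mm and its near (−x) edge is 2895 mm from the wall's −x end. The opening passes through the full wall thickness.


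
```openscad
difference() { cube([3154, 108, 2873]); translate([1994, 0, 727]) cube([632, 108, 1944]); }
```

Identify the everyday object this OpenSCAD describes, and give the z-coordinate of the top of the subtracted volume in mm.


A wall with a window opening. The window head height is 2671 mm.

A wall with a rectangular opening subtracted — a window. Sill at z = 727, opening 1944 mm tall, so the head is at 727 + 1944 = 2671 mm.


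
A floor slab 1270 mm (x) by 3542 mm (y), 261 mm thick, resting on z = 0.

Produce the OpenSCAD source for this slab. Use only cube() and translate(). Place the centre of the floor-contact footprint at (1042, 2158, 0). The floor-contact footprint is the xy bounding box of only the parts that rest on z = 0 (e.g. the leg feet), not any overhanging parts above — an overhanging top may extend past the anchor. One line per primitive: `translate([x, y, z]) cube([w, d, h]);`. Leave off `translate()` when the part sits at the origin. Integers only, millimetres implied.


translate([407, 387, 0]) cube([1270, 3542, 261]);


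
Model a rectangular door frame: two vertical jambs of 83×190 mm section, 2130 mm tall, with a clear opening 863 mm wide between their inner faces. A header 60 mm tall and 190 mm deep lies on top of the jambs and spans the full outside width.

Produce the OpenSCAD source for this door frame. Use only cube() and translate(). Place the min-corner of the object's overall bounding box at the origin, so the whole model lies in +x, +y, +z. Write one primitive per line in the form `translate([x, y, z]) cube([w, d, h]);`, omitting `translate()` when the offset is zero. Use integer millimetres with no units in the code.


cube([83, 190, 2130]);
translate([946, 0, 0]) cube([83, 190, 2130]);
translate([0, 0, 2130]) cube([1029, 190, 60]);


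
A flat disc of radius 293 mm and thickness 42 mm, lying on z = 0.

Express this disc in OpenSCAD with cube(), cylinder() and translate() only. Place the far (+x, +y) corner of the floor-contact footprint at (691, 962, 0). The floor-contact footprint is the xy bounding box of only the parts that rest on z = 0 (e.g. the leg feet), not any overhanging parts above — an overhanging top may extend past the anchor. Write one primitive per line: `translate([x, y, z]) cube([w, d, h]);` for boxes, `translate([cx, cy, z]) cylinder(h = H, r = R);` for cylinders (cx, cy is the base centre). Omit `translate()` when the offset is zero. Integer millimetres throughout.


translate([398, 669, 0]) cylinder(h = 42, r = 293);


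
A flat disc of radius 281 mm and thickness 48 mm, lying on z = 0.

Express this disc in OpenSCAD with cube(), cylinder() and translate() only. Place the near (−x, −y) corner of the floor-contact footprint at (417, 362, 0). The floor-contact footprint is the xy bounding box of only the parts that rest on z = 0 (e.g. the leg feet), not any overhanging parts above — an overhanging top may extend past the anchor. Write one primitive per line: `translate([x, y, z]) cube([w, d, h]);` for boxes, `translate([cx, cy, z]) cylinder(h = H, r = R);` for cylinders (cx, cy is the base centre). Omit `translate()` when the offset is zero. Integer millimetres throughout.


translate([698, 643, 0]) cylinder(h = 48, r = 281);


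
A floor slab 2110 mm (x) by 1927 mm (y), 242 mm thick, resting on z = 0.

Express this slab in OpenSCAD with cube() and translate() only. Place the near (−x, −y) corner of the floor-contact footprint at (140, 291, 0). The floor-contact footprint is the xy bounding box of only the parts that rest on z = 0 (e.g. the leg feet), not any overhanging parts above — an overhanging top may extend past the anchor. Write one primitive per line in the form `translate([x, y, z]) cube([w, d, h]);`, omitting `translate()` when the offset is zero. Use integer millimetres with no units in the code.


translate([140, 291, 0]) cube([2110, 1927, 242]);


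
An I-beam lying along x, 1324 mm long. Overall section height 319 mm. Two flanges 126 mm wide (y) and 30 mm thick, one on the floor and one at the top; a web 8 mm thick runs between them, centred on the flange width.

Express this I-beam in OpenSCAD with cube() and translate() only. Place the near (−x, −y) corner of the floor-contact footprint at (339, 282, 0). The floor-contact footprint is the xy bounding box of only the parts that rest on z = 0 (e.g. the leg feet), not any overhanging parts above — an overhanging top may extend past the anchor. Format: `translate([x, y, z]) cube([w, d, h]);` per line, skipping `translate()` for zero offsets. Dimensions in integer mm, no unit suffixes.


translate([339, 282, 0]) cube([1324, 126, 30]);
translate([339, 341, 30]) cube([1324, 8, 259]);
translate([339, 282, 289]) cube([1324, 126, 30]);


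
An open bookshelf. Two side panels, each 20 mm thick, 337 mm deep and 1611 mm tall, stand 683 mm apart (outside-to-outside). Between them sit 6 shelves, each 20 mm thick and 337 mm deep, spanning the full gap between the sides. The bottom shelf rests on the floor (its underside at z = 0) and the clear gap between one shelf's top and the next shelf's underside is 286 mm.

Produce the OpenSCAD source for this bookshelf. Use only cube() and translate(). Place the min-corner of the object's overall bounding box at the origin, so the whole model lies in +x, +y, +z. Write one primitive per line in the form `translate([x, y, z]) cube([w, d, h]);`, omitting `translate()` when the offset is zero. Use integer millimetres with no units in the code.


cube([20, 337, 1611]);
translate([663, 0, 0]) cube([20, 337, 1611]);
translate([20, 0, 0]) cube([643, 337, 20]);
translate([20, 0, 306]) cube([643, 337, 20]);
translate([20, 0, 612]) cube([643, 337, 20]);
translate([20, 0, 918]) cube([643, 337, 20]);
translate([20, 0, 1224]) cube([643, 337, 20]);
translate([20, 0, 1530]) cube([643, 337, 20]);


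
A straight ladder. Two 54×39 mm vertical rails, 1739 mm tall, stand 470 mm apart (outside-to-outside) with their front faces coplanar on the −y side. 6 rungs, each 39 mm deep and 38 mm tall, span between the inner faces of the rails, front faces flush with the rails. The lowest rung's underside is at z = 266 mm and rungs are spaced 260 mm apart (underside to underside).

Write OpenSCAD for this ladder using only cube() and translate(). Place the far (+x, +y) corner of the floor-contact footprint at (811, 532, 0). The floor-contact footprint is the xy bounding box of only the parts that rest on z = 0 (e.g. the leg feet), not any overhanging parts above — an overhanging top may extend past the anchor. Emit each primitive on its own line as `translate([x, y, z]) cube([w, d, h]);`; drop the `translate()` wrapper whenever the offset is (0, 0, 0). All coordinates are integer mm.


translate([341, 493, 0]) cube([54, 39, 1739]);
translate([757, 493, 0]) cube([54, 39, 1739]);
translate([395, 493, 266]) cube([362, 39, 38]);
translate([395, 493, 526]) cube([362, 39, 38]);
translate([395, 493, 786]) cube([362, 39, 38]);
translate([395, 493, 1046]) cube([362, 39, 38]);
translate([395, 493, 1306]) cube([362, 39, 38]);
translate([395, 493, 1566]) cube([362, 39, 38]);


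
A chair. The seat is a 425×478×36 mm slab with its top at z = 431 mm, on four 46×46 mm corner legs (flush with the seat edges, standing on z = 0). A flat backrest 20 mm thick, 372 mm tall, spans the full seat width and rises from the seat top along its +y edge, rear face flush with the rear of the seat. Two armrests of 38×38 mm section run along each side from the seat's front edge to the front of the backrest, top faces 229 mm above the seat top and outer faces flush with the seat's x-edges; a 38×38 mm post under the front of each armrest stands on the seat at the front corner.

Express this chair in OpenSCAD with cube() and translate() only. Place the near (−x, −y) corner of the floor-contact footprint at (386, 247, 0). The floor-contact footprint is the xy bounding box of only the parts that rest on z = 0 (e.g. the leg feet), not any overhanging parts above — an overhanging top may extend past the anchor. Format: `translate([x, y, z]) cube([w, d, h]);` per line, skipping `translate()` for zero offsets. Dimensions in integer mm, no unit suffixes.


translate([386, 247, 395]) cube([425, 478, 36]);
translate([386, 247, 0]) cube([46, 46, 395]);
translate([765, 247, 0]) cube([46, 46, 395]);
translate([386, 679, 0]) cube([46, 46, 395]);
translate([765, 679, 0]) cube([46, 46, 395]);
translate([386, 705, 431]) cube([425, 20, 372]);
translate([386, 247, 622]) cube([38, 458, 38]);
translate([773, 247, 622]) cube([38, 458, 38]);
translate([386, 247, 431]) cube([38, 38, 191]);
translate([773, 247, 431]) cube([38, 38, 191]);


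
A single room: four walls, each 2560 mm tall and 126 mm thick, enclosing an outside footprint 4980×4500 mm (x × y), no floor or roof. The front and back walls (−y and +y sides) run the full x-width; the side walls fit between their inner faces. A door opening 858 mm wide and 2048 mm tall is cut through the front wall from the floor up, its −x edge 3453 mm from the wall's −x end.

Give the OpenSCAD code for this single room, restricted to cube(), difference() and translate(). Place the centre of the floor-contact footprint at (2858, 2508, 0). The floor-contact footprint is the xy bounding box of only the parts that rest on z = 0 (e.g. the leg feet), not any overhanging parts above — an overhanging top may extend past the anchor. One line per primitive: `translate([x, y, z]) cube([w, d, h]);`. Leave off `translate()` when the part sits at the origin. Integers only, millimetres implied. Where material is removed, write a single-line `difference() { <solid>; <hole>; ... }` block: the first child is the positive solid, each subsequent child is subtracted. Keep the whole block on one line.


difference() { translate([368, 258, 0]) cube([4980, 126, 2560]); translate([3821, 258, 0]) cube([858, 126, 2048]); }
translate([368, 4632, 0]) cube([4980, 126, 2560]);
translate([368, 384, 0]) cube([126, 4248, 2560]);
translate([5222, 384, 0]) cube([126, 4248, 2560]);


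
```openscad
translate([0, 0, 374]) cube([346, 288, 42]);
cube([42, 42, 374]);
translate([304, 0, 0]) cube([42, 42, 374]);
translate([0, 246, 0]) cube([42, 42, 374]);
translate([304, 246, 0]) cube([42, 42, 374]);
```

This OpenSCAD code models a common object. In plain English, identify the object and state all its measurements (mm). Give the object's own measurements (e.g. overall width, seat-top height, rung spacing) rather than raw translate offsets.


A four-legged stool. The seat is a 346×288×42 mm slab whose top surface is at z = 416 mm; four square legs, each 42×42 mm in cross-section, run from the floor (z = 0) to the underside of the seat, each flush with a corner of the seat.


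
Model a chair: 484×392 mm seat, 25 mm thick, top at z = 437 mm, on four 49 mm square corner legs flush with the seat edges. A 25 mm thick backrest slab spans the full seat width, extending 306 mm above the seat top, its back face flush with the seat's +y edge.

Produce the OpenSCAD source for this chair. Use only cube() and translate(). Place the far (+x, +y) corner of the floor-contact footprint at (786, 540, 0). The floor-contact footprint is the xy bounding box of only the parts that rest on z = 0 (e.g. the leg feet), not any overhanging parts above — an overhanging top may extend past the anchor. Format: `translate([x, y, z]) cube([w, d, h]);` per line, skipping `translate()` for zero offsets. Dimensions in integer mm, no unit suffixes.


translate([302, 148, 412]) cube([484, 392, 25]);
translate([302, 148, 0]) cube([49, 49, 412]);
translate([737, 148, 0]) cube([49, 49, 412]);
translate([302, 491, 0]) cube([49, 49, 412]);
translate([737, 491, 0]) cube([49, 49, 412]);
translate([302, 515, 437]) cube([484, 25, 306]);


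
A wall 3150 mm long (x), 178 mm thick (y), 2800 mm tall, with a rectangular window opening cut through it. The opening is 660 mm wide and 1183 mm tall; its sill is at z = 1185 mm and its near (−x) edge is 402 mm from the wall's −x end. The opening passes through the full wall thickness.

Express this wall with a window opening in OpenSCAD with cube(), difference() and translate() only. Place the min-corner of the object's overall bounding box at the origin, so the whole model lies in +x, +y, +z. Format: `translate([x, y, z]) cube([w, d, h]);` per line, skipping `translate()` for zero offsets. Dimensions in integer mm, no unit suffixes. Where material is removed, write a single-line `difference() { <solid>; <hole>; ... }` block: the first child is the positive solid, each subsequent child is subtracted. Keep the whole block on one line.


difference() { cube([3150, 178, 2800]); translate([402, 0, 1185]) cube([660, 178, 1183]); }


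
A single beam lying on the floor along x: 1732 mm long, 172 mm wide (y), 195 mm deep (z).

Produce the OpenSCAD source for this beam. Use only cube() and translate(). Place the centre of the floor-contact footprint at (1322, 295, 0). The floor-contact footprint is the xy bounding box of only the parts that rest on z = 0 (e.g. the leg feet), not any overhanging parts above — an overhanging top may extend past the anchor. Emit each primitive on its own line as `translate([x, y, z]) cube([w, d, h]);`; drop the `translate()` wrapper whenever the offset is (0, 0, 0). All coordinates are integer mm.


translate([456, 209, 0]) cube([1732, 172, 195]);


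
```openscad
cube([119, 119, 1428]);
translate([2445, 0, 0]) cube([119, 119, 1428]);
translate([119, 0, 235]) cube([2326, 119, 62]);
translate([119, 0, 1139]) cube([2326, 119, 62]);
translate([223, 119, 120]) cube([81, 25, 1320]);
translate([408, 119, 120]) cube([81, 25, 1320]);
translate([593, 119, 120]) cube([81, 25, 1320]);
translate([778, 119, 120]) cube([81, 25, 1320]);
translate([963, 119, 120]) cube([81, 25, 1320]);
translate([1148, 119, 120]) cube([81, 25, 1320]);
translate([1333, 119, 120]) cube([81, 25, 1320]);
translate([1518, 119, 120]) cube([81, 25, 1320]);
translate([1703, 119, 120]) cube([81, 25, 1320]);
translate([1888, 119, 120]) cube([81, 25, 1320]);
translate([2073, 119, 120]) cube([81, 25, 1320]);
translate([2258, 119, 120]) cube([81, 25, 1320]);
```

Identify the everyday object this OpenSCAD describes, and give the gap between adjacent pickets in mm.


A fence section. The picket gap is 104 mm.

Two posts, two rails, 12 pickets — a fence section. Span 2326 mm holds 12 pickets of 81 mm with 13 equal gaps: ⌊(2326 − 12·81) / 13⌋ = 104 mm.
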